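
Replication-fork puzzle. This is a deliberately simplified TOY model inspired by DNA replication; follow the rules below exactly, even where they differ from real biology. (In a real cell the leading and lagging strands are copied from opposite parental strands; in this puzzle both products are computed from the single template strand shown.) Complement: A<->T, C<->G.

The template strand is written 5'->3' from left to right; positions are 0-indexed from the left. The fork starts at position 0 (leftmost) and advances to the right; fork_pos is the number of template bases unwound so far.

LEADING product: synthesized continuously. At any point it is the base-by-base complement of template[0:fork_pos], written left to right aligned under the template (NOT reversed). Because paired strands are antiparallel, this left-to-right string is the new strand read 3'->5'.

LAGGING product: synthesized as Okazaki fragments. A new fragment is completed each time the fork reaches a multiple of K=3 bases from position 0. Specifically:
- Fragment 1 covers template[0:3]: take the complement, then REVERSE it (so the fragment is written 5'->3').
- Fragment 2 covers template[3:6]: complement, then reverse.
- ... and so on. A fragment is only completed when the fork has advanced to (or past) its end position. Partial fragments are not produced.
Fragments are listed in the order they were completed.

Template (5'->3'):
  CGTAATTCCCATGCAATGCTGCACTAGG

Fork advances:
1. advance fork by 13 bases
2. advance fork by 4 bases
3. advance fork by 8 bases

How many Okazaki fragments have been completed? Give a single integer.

Step 1: advance 13 -> fork_pos = 0 + 13 = 13. Reached multiple(s) of 3: 3, 6, 9, 12 -> fragments 1-4 completed (4 total).
Step 2: advance 4 -> fork_pos = 13 + 4 = 17. Reached multiple(s) of 3: 15 -> fragment 5 completed (5 total).
Step 3: advance 8 -> fork_pos = 17 + 8 = 25. Reached multiple(s) of 3: 18, 21, 24 -> fragments 6-8 completed (8 total).
Check: final fork_pos = 25; the multiples of 3 that are <= 25 are 3..24 -> 25 // 3 = 8 completed fragment(s).

Answer: 8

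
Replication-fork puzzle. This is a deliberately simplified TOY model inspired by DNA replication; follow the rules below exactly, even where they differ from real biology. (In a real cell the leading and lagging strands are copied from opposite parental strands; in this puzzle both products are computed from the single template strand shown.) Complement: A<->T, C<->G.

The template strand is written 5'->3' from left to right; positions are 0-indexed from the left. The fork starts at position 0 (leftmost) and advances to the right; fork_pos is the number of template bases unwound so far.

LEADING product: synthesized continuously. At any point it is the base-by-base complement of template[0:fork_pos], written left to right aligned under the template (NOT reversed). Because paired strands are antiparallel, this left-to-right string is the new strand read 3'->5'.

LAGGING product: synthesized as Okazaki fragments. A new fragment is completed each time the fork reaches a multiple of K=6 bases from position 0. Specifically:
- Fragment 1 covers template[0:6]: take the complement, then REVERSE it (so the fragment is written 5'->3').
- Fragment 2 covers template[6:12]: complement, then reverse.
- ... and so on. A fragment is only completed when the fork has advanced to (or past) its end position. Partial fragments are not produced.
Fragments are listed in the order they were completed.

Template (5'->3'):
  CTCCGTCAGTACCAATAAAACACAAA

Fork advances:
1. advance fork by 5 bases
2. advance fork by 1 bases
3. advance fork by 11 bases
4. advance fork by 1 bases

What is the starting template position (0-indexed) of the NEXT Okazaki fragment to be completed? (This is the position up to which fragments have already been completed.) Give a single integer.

Answer: 18

Derivation:
Step 1: advance 5 -> fork_pos = 0 + 5 = 5. Next multiple of 6 is 6 (not reached); still 0 fragment(s).
Step 2: advance 1 -> fork_pos = 5 + 1 = 6. Reached multiple(s) of 6: 6 -> fragment 1 completed (1 total).
Step 3: advance 11 -> fork_pos = 6 + 11 = 17. Reached multiple(s) of 6: 12 -> fragment 2 completed (2 total).
Step 4: advance 1 -> fork_pos = 17 + 1 = 18. Reached multiple(s) of 6: 18 -> fragment 3 completed (3 total).
3 fragment(s) completed, covering template[0:18] (3 x 6 = 18). The next fragment, fragment 4, covers template[18:24], so it starts at position 18.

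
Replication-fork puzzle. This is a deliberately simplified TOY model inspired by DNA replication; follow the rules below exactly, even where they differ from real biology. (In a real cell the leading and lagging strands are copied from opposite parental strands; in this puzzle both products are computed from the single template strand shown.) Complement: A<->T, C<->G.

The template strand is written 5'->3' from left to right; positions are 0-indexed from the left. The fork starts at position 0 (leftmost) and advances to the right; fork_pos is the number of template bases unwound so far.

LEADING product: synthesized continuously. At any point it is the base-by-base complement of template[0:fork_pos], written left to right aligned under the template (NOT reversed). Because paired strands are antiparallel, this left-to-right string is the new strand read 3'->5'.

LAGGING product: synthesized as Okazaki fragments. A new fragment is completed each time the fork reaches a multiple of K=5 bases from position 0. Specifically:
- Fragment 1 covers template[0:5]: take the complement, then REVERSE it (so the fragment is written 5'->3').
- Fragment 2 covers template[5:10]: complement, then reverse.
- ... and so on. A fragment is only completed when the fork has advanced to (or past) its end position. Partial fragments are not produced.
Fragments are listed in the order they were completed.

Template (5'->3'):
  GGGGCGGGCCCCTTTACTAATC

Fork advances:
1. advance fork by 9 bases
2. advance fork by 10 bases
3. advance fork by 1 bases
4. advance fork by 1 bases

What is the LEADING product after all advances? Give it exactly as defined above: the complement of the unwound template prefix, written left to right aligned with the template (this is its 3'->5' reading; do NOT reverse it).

Step 1: advance 9 -> fork_pos = 0 + 9 = 9.
Step 2: advance 10 -> fork_pos = 9 + 10 = 19.
Step 3: advance 1 -> fork_pos = 19 + 1 = 20.
Step 4: advance 1 -> fork_pos = 20 + 1 = 21.
Unwound prefix: template[0:21] = GGGGCGGGCCCCTTTACTAAT
Complement it base by base (A<->T, C<->G), keeping left-to-right order:
  [0:5] GGGGC -> CCCCG
  [5:10] GGGCC -> CCCGG
  [10:15] CCTTT -> GGAAA
  [15:20] ACTAA -> TGATT
  [20:21] T -> A
Concatenate: CCCCGCCCGGGGAAATGATTA (length 21; written aligned with the template, i.e. 3'->5').

Answer: CCCCGCCCGGGGAAATGATTA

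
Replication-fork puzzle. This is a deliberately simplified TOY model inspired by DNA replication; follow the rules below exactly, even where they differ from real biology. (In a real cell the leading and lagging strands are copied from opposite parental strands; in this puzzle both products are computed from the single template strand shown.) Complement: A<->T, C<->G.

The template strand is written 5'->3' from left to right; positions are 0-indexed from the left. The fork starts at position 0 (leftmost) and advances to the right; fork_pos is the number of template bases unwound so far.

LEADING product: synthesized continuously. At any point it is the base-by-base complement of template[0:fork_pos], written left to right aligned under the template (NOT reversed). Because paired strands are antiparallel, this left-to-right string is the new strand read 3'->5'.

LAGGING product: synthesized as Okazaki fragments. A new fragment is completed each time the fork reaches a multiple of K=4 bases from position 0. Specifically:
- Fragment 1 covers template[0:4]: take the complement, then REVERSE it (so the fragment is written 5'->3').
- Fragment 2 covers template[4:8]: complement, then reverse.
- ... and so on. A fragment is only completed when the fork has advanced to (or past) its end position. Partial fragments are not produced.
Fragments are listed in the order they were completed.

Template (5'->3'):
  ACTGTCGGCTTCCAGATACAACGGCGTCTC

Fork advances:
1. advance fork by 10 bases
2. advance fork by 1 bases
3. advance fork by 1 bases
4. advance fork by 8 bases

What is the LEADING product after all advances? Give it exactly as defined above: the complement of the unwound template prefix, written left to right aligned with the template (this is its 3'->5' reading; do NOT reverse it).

Step 1: advance 10 -> fork_pos = 0 + 10 = 10.
Step 2: advance 1 -> fork_pos = 10 + 1 = 11.
Step 3: advance 1 -> fork_pos = 11 + 1 = 12.
Step 4: advance 8 -> fork_pos = 12 + 8 = 20.
Unwound prefix: template[0:20] = ACTGTCGGCTTCCAGATACA
Complement it base by base (A<->T, C<->G), keeping left-to-right order:
  [0:5] ACTGT -> TGACA
  [5:10] CGGCT -> GCCGA
  [10:15] TCCAG -> AGGTC
  [15:20] ATACA -> TATGT
Concatenate: TGACAGCCGAAGGTCTATGT (length 20; written aligned with the template, i.e. 3'->5').

Answer: TGACAGCCGAAGGTCTATGT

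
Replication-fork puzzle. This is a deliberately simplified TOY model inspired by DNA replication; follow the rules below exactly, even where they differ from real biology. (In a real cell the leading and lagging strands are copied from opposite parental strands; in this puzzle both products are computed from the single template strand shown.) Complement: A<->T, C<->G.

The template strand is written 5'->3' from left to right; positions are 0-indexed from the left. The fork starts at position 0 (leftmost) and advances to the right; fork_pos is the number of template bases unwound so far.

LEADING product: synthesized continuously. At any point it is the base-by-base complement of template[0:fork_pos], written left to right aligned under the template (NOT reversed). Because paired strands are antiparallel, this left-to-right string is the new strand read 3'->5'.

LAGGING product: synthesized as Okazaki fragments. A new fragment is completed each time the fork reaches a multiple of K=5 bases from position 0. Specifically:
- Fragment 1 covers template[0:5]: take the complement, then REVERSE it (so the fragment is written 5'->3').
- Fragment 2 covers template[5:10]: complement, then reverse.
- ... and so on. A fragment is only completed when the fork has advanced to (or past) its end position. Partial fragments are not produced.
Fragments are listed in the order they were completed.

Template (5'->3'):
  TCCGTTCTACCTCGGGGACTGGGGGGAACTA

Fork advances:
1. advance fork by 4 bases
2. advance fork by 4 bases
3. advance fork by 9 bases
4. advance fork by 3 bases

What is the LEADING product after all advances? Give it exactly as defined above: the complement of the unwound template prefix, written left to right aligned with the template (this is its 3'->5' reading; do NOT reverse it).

Answer: AGGCAAGATGGAGCCCCTGA

Derivation:
Step 1: advance 4 -> fork_pos = 0 + 4 = 4.
Step 2: advance 4 -> fork_pos = 4 + 4 = 8.
Step 3: advance 9 -> fork_pos = 8 + 9 = 17.
Step 4: advance 3 -> fork_pos = 17 + 3 = 20.
Unwound prefix: template[0:20] = TCCGTTCTACCTCGGGGACT
Complement it base by base (A<->T, C<->G), keeping left-to-right order:
  [0:5] TCCGT -> AGGCA
  [5:10] TCTAC -> AGATG
  [10:15] CTCGG -> GAGCC
  [15:20] GGACT -> CCTGA
Concatenate: AGGCAAGATGGAGCCCCTGA (length 20; written aligned with the template, i.e. 3'->5').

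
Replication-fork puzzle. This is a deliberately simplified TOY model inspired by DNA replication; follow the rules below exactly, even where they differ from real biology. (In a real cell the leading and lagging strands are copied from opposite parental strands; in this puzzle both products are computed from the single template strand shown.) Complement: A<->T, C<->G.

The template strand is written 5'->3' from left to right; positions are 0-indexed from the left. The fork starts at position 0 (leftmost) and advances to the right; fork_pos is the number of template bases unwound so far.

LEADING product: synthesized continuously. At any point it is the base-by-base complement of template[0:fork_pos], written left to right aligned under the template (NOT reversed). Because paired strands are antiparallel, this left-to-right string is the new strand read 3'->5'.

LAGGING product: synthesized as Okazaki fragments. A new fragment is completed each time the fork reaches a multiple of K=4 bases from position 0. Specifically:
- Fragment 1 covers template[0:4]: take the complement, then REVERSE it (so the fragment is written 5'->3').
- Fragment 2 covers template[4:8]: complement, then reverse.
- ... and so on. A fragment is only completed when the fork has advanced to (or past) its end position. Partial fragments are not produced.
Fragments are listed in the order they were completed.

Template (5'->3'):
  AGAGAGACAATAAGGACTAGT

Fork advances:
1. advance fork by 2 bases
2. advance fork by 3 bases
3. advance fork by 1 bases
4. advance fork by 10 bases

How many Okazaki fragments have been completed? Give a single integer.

Step 1: advance 2 -> fork_pos = 0 + 2 = 2. Next multiple of 4 is 4 (not reached); still 0 fragment(s).
Step 2: advance 3 -> fork_pos = 2 + 3 = 5. Reached multiple(s) of 4: 4 -> fragment 1 completed (1 total).
Step 3: advance 1 -> fork_pos = 5 + 1 = 6. Next multiple of 4 is 8 (not reached); still 1 fragment(s).
Step 4: advance 10 -> fork_pos = 6 + 10 = 16. Reached multiple(s) of 4: 8, 12, 16 -> fragments 2-4 completed (4 total).
Check: final fork_pos = 16; the multiples of 4 that are <= 16 are 4..16 -> 16 // 4 = 4 completed fragment(s).

Answer: 4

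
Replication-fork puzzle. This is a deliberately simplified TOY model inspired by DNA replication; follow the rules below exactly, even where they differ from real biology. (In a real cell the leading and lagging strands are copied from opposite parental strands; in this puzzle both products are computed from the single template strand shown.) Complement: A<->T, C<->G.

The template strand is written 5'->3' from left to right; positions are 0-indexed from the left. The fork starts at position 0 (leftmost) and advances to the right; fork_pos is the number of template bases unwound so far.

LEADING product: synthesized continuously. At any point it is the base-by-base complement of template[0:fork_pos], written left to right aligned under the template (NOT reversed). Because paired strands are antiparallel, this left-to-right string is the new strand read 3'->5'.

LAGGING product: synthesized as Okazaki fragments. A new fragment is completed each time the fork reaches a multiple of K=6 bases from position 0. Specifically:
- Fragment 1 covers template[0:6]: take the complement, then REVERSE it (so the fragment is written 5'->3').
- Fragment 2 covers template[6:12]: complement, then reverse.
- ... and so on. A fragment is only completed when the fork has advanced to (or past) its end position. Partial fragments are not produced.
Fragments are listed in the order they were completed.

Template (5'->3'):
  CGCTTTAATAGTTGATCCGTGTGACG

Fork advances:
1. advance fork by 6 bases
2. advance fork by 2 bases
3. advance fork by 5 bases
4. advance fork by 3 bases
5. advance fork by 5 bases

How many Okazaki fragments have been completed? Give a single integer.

Answer: 3

Derivation:
Step 1: advance 6 -> fork_pos = 0 + 6 = 6. Reached multiple(s) of 6: 6 -> fragment 1 completed (1 total).
Step 2: advance 2 -> fork_pos = 6 + 2 = 8. Next multiple of 6 is 12 (not reached); still 1 fragment(s).
Step 3: advance 5 -> fork_pos = 8 + 5 = 13. Reached multiple(s) of 6: 12 -> fragment 2 completed (2 total).
Step 4: advance 3 -> fork_pos = 13 + 3 = 16. Next multiple of 6 is 18 (not reached); still 2 fragment(s).
Step 5: advance 5 -> fork_pos = 16 + 5 = 21. Reached multiple(s) of 6: 18 -> fragment 3 completed (3 total).
Check: final fork_pos = 21; the multiples of 6 that are <= 21 are 6..18 -> 21 // 6 = 3 completed fragment(s).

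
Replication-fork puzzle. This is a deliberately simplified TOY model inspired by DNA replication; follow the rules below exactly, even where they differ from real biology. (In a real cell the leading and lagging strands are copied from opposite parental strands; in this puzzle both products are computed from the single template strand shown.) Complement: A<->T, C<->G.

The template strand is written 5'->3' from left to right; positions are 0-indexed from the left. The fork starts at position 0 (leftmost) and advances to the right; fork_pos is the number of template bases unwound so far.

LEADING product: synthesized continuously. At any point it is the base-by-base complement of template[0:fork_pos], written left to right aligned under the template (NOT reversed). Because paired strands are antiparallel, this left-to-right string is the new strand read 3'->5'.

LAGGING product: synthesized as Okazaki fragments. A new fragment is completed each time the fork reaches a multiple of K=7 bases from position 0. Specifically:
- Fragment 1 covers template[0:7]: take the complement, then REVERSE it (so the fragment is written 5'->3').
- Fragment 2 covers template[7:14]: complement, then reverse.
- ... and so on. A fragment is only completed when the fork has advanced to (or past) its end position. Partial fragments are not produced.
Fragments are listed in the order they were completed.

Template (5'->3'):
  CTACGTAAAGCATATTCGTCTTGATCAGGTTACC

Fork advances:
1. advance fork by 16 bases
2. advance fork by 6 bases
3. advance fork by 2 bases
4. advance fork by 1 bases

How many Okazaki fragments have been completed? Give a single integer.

Answer: 3

Derivation:
Step 1: advance 16 -> fork_pos = 0 + 16 = 16. Reached multiple(s) of 7: 7, 14 -> fragments 1-2 completed (2 total).
Step 2: advance 6 -> fork_pos = 16 + 6 = 22. Reached multiple(s) of 7: 21 -> fragment 3 completed (3 total).
Step 3: advance 2 -> fork_pos = 22 + 2 = 24. Next multiple of 7 is 28 (not reached); still 3 fragment(s).
Step 4: advance 1 -> fork_pos = 24 + 1 = 25. Next multiple of 7 is 28 (not reached); still 3 fragment(s).
Check: final fork_pos = 25; the multiples of 7 that are <= 25 are 7..21 -> 25 // 7 = 3 completed fragment(s).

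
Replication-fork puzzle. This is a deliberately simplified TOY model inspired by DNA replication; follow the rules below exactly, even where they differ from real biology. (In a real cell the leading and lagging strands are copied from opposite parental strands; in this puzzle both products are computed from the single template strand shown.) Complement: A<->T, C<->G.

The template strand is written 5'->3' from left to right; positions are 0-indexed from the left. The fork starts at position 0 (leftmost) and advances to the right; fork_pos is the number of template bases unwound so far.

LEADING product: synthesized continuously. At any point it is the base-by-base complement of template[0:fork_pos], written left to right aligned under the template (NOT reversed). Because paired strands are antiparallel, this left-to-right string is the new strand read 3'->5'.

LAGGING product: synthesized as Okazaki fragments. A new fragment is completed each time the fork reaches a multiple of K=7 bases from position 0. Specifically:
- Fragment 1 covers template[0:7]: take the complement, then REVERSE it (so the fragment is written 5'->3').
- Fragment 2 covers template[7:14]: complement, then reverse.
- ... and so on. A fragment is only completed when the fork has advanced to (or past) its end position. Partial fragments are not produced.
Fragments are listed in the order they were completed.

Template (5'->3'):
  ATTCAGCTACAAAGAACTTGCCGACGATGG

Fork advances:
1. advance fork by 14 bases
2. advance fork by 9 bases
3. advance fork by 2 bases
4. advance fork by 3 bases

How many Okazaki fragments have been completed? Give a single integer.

Step 1: advance 14 -> fork_pos = 0 + 14 = 14. Reached multiple(s) of 7: 7, 14 -> fragments 1-2 completed (2 total).
Step 2: advance 9 -> fork_pos = 14 + 9 = 23. Reached multiple(s) of 7: 21 -> fragment 3 completed (3 total).
Step 3: advance 2 -> fork_pos = 23 + 2 = 25. Next multiple of 7 is 28 (not reached); still 3 fragment(s).
Step 4: advance 3 -> fork_pos = 25 + 3 = 28. Reached multiple(s) of 7: 28 -> fragment 4 completed (4 total).
Check: final fork_pos = 28; the multiples of 7 that are <= 28 are 7..28 -> 28 // 7 = 4 completed fragment(s).

Answer: 4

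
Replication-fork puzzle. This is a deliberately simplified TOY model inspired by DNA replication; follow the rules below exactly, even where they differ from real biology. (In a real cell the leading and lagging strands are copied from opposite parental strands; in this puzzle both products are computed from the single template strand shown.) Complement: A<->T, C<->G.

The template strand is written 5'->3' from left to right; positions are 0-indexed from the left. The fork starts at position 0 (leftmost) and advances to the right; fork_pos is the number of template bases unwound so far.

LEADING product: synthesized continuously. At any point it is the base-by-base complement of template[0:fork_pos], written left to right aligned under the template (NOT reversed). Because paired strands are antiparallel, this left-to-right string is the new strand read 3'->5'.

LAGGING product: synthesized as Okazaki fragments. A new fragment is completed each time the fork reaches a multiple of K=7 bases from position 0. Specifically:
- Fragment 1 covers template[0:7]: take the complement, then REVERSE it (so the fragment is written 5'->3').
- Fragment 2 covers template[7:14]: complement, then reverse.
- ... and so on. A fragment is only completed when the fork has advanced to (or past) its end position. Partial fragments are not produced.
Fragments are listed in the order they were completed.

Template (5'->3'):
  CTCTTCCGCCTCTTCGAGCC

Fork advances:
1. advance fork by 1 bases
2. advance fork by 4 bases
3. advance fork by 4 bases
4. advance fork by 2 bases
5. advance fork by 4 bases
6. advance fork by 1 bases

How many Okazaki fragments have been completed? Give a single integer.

Answer: 2

Derivation:
Step 1: advance 1 -> fork_pos = 0 + 1 = 1. Next multiple of 7 is 7 (not reached); still 0 fragment(s).
Step 2: advance 4 -> fork_pos = 1 + 4 = 5. Next multiple of 7 is 7 (not reached); still 0 fragment(s).
Step 3: advance 4 -> fork_pos = 5 + 4 = 9. Reached multiple(s) of 7: 7 -> fragment 1 completed (1 total).
Step 4: advance 2 -> fork_pos = 9 + 2 = 11. Next multiple of 7 is 14 (not reached); still 1 fragment(s).
Step 5: advance 4 -> fork_pos = 11 + 4 = 15. Reached multiple(s) of 7: 14 -> fragment 2 completed (2 total).
Step 6: advance 1 -> fork_pos = 15 + 1 = 16. Next multiple of 7 is 21 (not reached); still 2 fragment(s).
Check: final fork_pos = 16; the multiples of 7 that are <= 16 are 7..14 -> 16 // 7 = 2 completed fragment(s).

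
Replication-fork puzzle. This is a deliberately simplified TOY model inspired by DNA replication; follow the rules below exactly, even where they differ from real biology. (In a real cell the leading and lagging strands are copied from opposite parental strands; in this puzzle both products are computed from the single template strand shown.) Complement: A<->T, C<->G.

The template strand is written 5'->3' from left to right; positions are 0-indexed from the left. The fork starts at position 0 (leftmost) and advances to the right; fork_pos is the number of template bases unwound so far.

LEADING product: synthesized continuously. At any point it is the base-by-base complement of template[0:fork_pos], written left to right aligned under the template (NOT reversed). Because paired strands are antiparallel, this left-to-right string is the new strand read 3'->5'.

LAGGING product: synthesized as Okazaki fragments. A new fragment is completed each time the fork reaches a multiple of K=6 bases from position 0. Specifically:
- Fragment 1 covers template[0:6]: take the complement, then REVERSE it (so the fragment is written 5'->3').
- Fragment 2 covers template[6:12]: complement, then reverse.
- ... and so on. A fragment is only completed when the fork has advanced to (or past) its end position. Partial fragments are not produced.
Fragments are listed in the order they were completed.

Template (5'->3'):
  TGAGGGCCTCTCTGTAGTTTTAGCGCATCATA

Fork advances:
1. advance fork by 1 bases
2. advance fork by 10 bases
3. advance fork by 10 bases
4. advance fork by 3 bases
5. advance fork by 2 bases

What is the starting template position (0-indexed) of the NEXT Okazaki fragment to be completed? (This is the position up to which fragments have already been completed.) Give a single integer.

Step 1: advance 1 -> fork_pos = 0 + 1 = 1. Next multiple of 6 is 6 (not reached); still 0 fragment(s).
Step 2: advance 10 -> fork_pos = 1 + 10 = 11. Reached multiple(s) of 6: 6 -> fragment 1 completed (1 total).
Step 3: advance 10 -> fork_pos = 11 + 10 = 21. Reached multiple(s) of 6: 12, 18 -> fragments 2-3 completed (3 total).
Step 4: advance 3 -> fork_pos = 21 + 3 = 24. Reached multiple(s) of 6: 24 -> fragment 4 completed (4 total).
Step 5: advance 2 -> fork_pos = 24 + 2 = 26. Next multiple of 6 is 30 (not reached); still 4 fragment(s).
4 fragment(s) completed, covering template[0:24] (4 x 6 = 24). The next fragment, fragment 5, covers template[24:30], so it starts at position 24.

Answer: 24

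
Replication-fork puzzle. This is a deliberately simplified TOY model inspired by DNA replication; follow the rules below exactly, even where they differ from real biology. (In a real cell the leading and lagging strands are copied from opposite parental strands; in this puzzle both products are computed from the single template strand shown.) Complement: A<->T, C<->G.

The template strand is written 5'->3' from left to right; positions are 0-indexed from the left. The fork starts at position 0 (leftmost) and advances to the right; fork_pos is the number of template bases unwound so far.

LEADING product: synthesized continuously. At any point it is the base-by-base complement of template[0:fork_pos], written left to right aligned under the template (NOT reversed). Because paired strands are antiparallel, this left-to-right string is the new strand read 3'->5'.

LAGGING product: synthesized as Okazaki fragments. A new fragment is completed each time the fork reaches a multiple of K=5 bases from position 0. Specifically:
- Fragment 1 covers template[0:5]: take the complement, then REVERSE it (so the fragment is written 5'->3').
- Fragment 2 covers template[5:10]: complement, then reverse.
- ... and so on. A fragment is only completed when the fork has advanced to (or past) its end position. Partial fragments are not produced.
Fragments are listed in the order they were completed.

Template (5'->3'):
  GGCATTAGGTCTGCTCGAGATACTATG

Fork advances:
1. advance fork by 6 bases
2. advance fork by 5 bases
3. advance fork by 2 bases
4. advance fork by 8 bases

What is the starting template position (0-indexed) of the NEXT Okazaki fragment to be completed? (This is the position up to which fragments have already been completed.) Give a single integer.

Step 1: advance 6 -> fork_pos = 0 + 6 = 6. Reached multiple(s) of 5: 5 -> fragment 1 completed (1 total).
Step 2: advance 5 -> fork_pos = 6 + 5 = 11. Reached multiple(s) of 5: 10 -> fragment 2 completed (2 total).
Step 3: advance 2 -> fork_pos = 11 + 2 = 13. Next multiple of 5 is 15 (not reached); still 2 fragment(s).
Step 4: advance 8 -> fork_pos = 13 + 8 = 21. Reached multiple(s) of 5: 15, 20 -> fragments 3-4 completed (4 total).
4 fragment(s) completed, covering template[0:20] (4 x 5 = 20). The next fragment, fragment 5, covers template[20:25], so it starts at position 20.

Answer: 20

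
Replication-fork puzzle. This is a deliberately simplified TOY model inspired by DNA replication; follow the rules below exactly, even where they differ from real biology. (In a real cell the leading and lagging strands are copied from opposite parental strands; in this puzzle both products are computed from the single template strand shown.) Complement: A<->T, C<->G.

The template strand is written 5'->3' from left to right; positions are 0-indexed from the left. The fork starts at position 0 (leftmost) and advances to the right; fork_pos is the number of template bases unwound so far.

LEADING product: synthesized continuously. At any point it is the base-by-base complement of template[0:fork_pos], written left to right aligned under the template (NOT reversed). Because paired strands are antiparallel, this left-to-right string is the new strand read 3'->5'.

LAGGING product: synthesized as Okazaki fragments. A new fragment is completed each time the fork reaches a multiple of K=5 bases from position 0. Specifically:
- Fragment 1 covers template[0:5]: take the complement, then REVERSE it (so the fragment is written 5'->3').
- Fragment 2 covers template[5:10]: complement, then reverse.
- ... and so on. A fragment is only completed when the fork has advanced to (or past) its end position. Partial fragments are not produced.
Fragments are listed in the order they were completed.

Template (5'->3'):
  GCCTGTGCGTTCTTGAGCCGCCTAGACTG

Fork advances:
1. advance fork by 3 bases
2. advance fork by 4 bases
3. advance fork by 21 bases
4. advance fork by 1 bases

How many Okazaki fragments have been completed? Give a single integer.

Step 1: advance 3 -> fork_pos = 0 + 3 = 3. Next multiple of 5 is 5 (not reached); still 0 fragment(s).
Step 2: advance 4 -> fork_pos = 3 + 4 = 7. Reached multiple(s) of 5: 5 -> fragment 1 completed (1 total).
Step 3: advance 21 -> fork_pos = 7 + 21 = 28. Reached multiple(s) of 5: 10, 15, 20, 25 -> fragments 2-5 completed (5 total).
Step 4: advance 1 -> fork_pos = 28 + 1 = 29. Next multiple of 5 is 30 (not reached); still 5 fragment(s).
Check: final fork_pos = 29; the multiples of 5 that are <= 29 are 5..25 -> 29 // 5 = 5 completed fragment(s).

Answer: 5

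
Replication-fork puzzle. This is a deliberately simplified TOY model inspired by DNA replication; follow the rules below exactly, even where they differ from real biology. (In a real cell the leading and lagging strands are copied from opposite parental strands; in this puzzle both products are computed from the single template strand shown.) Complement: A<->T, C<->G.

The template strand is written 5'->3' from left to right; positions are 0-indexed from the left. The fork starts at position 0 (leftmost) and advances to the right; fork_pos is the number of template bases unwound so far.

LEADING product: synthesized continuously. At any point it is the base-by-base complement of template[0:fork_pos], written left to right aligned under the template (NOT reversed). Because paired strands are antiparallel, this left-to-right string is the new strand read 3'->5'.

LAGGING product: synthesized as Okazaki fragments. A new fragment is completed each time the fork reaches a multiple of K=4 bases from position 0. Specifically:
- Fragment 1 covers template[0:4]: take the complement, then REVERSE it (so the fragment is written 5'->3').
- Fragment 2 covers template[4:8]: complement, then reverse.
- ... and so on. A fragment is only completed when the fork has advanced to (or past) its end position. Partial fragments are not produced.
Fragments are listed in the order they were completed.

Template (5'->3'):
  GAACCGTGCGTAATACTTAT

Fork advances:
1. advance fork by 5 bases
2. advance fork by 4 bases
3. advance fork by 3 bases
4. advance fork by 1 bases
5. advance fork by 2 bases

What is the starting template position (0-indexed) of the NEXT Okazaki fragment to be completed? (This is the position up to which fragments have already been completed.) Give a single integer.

Answer: 12

Derivation:
Step 1: advance 5 -> fork_pos = 0 + 5 = 5. Reached multiple(s) of 4: 4 -> fragment 1 completed (1 total).
Step 2: advance 4 -> fork_pos = 5 + 4 = 9. Reached multiple(s) of 4: 8 -> fragment 2 completed (2 total).
Step 3: advance 3 -> fork_pos = 9 + 3 = 12. Reached multiple(s) of 4: 12 -> fragment 3 completed (3 total).
Step 4: advance 1 -> fork_pos = 12 + 1 = 13. Next multiple of 4 is 16 (not reached); still 3 fragment(s).
Step 5: advance 2 -> fork_pos = 13 + 2 = 15. Next multiple of 4 is 16 (not reached); still 3 fragment(s).
3 fragment(s) completed, covering template[0:12] (3 x 4 = 12). The next fragment, fragment 4, covers template[12:16], so it starts at position 12.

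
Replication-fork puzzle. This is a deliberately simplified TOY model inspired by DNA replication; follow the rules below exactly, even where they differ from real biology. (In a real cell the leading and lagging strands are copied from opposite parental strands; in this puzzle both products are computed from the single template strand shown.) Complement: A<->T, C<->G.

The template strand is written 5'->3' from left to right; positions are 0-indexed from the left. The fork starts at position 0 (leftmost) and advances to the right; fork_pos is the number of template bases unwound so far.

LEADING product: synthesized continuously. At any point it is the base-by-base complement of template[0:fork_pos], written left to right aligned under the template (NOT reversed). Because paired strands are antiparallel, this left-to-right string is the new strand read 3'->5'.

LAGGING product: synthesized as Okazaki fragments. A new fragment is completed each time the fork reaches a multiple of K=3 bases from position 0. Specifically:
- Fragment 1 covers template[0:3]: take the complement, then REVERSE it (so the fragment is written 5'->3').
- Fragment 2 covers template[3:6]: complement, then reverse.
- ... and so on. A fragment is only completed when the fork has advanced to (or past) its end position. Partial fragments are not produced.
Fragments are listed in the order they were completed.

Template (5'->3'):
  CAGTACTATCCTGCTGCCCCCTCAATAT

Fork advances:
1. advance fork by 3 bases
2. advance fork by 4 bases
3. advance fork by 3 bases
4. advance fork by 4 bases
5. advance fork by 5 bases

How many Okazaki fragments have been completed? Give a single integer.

Answer: 6

Derivation:
Step 1: advance 3 -> fork_pos = 0 + 3 = 3. Reached multiple(s) of 3: 3 -> fragment 1 completed (1 total).
Step 2: advance 4 -> fork_pos = 3 + 4 = 7. Reached multiple(s) of 3: 6 -> fragment 2 completed (2 total).
Step 3: advance 3 -> fork_pos = 7 + 3 = 10. Reached multiple(s) of 3: 9 -> fragment 3 completed (3 total).
Step 4: advance 4 -> fork_pos = 10 + 4 = 14. Reached multiple(s) of 3: 12 -> fragment 4 completed (4 total).
Step 5: advance 5 -> fork_pos = 14 + 5 = 19. Reached multiple(s) of 3: 15, 18 -> fragments 5-6 completed (6 total).
Check: final fork_pos = 19; the multiples of 3 that are <= 19 are 3..18 -> 19 // 3 = 6 completed fragment(s).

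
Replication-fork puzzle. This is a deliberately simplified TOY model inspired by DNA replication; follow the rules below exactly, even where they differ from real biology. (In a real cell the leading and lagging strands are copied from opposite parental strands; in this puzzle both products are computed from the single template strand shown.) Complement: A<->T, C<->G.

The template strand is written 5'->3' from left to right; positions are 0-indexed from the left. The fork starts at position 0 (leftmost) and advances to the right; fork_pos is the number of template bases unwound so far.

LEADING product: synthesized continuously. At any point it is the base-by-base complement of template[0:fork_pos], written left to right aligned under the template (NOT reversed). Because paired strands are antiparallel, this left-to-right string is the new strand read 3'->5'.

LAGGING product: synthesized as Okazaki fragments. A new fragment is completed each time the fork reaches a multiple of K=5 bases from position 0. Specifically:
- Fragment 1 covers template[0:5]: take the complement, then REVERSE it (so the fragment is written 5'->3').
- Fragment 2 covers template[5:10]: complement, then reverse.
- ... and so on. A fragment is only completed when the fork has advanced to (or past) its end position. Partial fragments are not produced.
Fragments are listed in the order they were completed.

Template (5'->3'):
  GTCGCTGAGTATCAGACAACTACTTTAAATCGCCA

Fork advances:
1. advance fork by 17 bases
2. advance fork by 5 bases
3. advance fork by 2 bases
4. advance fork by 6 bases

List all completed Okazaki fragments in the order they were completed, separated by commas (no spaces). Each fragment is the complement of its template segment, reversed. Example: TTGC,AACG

Step 1: advance 17 -> fork_pos = 0 + 17 = 17. Reached multiple(s) of 5: 5, 10, 15 -> fragments 1-3 completed (3 total).
Step 2: advance 5 -> fork_pos = 17 + 5 = 22. Reached multiple(s) of 5: 20 -> fragment 4 completed (4 total).
Step 3: advance 2 -> fork_pos = 22 + 2 = 24. Next multiple of 5 is 25 (not reached); still 4 fragment(s).
Step 4: advance 6 -> fork_pos = 24 + 6 = 30. Reached multiple(s) of 5: 25, 30 -> fragments 5-6 completed (6 total).
Final fork_pos = 30, so 6 fragment(s) are complete. Build each: template segment -> complement -> reverse.
Fragment 1: template[0:5] = GTCGC -> complement CAGCG -> reversed GCGAC
Fragment 2: template[5:10] = TGAGT -> complement ACTCA -> reversed ACTCA
Fragment 3: template[10:15] = ATCAG -> complement TAGTC -> reversed CTGAT
Fragment 4: template[15:20] = ACAAC -> complement TGTTG -> reversed GTTGT
Fragment 5: template[20:25] = TACTT -> complement ATGAA -> reversed AAGTA
Fragment 6: template[25:30] = TAAAT -> complement ATTTA -> reversed ATTTA

Answer: GCGAC,ACTCA,CTGAT,GTTGT,AAGTA,ATTTA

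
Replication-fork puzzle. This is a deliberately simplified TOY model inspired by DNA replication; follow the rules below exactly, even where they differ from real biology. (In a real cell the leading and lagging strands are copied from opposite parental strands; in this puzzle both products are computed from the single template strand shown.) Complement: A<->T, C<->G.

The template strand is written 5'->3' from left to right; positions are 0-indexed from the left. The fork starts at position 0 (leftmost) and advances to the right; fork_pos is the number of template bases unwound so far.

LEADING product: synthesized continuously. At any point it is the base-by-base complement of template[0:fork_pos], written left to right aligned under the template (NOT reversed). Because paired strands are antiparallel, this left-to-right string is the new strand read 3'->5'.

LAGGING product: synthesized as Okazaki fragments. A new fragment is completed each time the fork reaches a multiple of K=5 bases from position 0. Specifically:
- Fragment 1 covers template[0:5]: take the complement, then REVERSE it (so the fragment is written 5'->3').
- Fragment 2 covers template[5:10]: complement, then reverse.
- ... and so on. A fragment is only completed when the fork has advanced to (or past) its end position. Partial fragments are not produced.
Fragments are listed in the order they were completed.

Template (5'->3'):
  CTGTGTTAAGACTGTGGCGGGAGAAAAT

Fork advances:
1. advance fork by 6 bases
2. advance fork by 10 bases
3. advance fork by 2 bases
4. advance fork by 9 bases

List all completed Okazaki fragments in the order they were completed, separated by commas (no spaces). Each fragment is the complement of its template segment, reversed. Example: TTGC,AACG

Step 1: advance 6 -> fork_pos = 0 + 6 = 6. Reached multiple(s) of 5: 5 -> fragment 1 completed (1 total).
Step 2: advance 10 -> fork_pos = 6 + 10 = 16. Reached multiple(s) of 5: 10, 15 -> fragments 2-3 completed (3 total).
Step 3: advance 2 -> fork_pos = 16 + 2 = 18. Next multiple of 5 is 20 (not reached); still 3 fragment(s).
Step 4: advance 9 -> fork_pos = 18 + 9 = 27. Reached multiple(s) of 5: 20, 25 -> fragments 4-5 completed (5 total).
Final fork_pos = 27, so 5 fragment(s) are complete. Build each: template segment -> complement -> reverse.
Fragment 1: template[0:5] = CTGTG -> complement GACAC -> reversed CACAG
Fragment 2: template[5:10] = TTAAG -> complement AATTC -> reversed CTTAA
Fragment 3: template[10:15] = ACTGT -> complement TGACA -> reversed ACAGT
Fragment 4: template[15:20] = GGCGG -> complement CCGCC -> reversed CCGCC
Fragment 5: template[20:25] = GAGAA -> complement CTCTT -> reversed TTCTC

Answer: CACAG,CTTAA,ACAGT,CCGCC,TTCTC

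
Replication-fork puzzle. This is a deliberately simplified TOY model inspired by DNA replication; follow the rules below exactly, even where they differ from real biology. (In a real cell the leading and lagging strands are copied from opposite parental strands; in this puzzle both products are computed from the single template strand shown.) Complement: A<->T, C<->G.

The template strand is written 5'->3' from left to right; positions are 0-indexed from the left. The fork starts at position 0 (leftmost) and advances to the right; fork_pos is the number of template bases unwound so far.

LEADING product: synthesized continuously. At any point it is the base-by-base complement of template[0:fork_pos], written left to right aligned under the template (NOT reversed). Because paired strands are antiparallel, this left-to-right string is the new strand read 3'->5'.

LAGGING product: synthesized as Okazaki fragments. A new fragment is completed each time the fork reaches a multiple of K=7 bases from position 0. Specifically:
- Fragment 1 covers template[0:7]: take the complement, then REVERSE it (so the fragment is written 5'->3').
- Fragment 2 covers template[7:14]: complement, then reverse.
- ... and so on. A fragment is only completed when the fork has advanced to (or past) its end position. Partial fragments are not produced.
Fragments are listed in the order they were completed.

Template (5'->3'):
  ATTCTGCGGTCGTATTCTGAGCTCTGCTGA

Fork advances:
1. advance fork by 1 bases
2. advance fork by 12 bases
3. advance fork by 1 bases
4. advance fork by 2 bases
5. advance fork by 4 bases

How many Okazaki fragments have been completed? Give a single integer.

Answer: 2

Derivation:
Step 1: advance 1 -> fork_pos = 0 + 1 = 1. Next multiple of 7 is 7 (not reached); still 0 fragment(s).
Step 2: advance 12 -> fork_pos = 1 + 12 = 13. Reached multiple(s) of 7: 7 -> fragment 1 completed (1 total).
Step 3: advance 1 -> fork_pos = 13 + 1 = 14. Reached multiple(s) of 7: 14 -> fragment 2 completed (2 total).
Step 4: advance 2 -> fork_pos = 14 + 2 = 16. Next multiple of 7 is 21 (not reached); still 2 fragment(s).
Step 5: advance 4 -> fork_pos = 16 + 4 = 20. Next multiple of 7 is 21 (not reached); still 2 fragment(s).
Check: final fork_pos = 20; the multiples of 7 that are <= 20 are 7..14 -> 20 // 7 = 2 completed fragment(s).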